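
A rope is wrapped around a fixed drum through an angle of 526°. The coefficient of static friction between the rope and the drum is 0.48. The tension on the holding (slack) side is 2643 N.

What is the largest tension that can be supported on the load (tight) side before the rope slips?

T_max ≈ 217000 N

At impending slip the capstan equation gives T₂/T₁ = e^{μβ} with β in radians.
β = 526° × π/180 = 9.18 rad.
e^{μβ} = e^{0.48×9.18} = 81.99.
T₂ = T₁ · e^{μβ} = 2643 × 81.99 = 217000 N.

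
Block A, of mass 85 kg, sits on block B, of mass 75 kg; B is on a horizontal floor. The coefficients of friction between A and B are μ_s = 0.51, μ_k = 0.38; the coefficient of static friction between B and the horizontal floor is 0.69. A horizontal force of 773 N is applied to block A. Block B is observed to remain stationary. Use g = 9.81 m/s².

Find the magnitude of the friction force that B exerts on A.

Between the blocks, N₁ = m_A g = 833.9 N.
So the A–B interface can sustain at most μ_s N₁ = 425.3 N of static friction.
Since P = 773 N > 425.3 N, A slides on B; the A–B friction is kinetic: f₁ = μ_k N₁ = 0.38×833.9 = 317 N.
B experiences an equal 317 N forward from A (third law). B is in equilibrium, so the floor supplies f₂ = 317 N of static friction (limit μ_s(m_A+m_B)g = 1083 N, not exceeded).

f ≈ 317 N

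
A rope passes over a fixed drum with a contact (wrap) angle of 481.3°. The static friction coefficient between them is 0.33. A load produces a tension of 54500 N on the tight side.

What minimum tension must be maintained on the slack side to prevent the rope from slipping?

T_min ≈ 3410 N

Capstan equation at impending slip: T_tight/T_slack = e^{μβ}.
β = 481.3° = 8.4 rad; e^{μβ} = e^{0.33×8.4} = 15.99.
T_slack = T_tight / e^{μβ} = 54500 / 15.99 = 3410 N.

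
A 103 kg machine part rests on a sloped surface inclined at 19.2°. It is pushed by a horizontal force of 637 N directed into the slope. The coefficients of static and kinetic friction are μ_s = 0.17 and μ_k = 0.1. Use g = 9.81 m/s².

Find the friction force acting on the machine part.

Resolve perpendicular to the incline: N = m g cos θ + P sin θ = 103×9.81×cos 19.2° + 637×sin 19.2° = 1164 N.
Parallel to the incline: P cos θ − m g sin θ = 601.6 − 332.3 = 269.3 N; the friction needed to balance this is 269.3 N acting down the slope.
The limit of static friction is μ_s N = 197.8 N.
|f_req| = 269.3 > 197.8 N → the machine part slides up the incline; f = μ_k N = 0.1 × 1164 = 116 N.

f ≈ 116 N (down the incline)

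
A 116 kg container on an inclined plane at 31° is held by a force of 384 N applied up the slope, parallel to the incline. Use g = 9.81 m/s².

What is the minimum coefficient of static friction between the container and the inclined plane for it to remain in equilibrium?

N = m g cos θ = 975.4 N.
Friction must make up the shortfall along the incline: f = m g sin θ − P = 586.1 − 384 = 202.1 N.
At the threshold f = μ_s N, so μ_s,min = 202.1/975.4 = 0.207.

μ_s,min ≈ 0.207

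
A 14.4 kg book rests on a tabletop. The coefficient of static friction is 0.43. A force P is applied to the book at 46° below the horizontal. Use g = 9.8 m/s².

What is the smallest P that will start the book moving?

P ≈ 157 N

N = m g + P sin α (the push presses the book into the tabletop).
At impending slip, P cos α = μ_s N = μ_s (m g + P sin α).
Solving: P (cos α − μ_s sin α) = μ_s m g → P = 0.43×141/(cos 46° − 0.43 sin 46°) = 60.7/0.3853 = 157 N.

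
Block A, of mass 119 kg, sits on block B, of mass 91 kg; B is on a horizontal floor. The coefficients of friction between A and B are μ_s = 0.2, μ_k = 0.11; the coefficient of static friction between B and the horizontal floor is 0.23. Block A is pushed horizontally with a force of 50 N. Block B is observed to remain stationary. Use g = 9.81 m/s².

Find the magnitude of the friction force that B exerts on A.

f ≈ 50 N

The normal force B exerts on A is simply A's weight, N₁ = 1167 N.
So the A–B interface can sustain at most μ_s N₁ = 233.5 N of static friction.
P = 50 N is within that limit, so A and B move together (both at rest); the A–B friction is simply f₁ = P = 50 N.
By Newton's third law B feels 50 N forward from A. With B stationary, the floor's static friction on B balances it: f₂ = 50 N (well within μ_s(m_A+m_B)g = 473.8 N).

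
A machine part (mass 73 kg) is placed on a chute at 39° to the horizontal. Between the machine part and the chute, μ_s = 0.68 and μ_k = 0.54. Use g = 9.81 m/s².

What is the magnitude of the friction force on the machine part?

f ≈ 301 N (up the incline)

Normal force: N = m g cos θ = 73 × 9.81 × cos 39° = 556.5 N.
Along the slope the weight component is m g sin θ = 450.7 N; friction must supply exactly this, acting up-slope.
The static-friction ceiling is μ_s N = 0.68 × 556.5 = 378.4 N.
|450.7| exceeds 378.4 N, so the machine part slips down-slope; friction is kinetic, f = μ_k N = 0.54×556.5 = 301 N.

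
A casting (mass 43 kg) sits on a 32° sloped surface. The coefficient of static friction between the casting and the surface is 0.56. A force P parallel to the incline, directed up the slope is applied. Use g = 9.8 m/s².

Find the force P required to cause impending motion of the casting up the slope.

P ≈ 423 N

At impending motion up the slope, friction acts down-slope at its limit: f = μ_s N.
P is parallel to the surface, so N = m g cos θ = 357 N.
Along the incline: P = m g sin θ + μ_s N = 223 + 0.56×357 = 423 N.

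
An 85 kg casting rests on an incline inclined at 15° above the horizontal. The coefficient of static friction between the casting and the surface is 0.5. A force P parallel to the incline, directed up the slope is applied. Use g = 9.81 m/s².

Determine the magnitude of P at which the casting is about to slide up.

P ≈ 619 N

At impending motion up the slope, friction acts down-slope at its limit: f = μ_s N.
P is parallel to the surface, so N = m g cos θ = 805 N.
Along the incline: P = m g sin θ + μ_s N = 216 + 0.5×805 = 619 N.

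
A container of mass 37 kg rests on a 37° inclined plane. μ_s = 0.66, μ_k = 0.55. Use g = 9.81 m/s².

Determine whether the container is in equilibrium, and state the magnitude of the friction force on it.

N = m g cos θ = 290 N.
Down-slope weight component: m g sin θ = 218 N.
μ_s N = 191 N.
218 > 191 N, so it slides; kinetic friction f = μ_k N = 0.55×290 = 159 N.

f ≈ 159 N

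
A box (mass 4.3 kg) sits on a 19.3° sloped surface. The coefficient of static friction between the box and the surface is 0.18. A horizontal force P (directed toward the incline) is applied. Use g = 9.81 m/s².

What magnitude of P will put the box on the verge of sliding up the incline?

P ≈ 23.9 N

At impending motion up the slope, friction acts down-slope at its limit: f = μ_s N.
Perpendicular to the incline: N = m g cos θ + P sin θ.
Along the incline: P cos θ = m g sin θ + μ_s N = m g sin θ + μ_s (m g cos θ + P sin θ).
Solving, P (cos θ − μ_s sin θ) = m g (sin θ + μ_s cos θ), so P = 4.3×9.81×(sin 19.3° + 0.18 cos 19.3°)/(cos 19.3° − 0.18 sin 19.3°) = 42.2×0.5004/0.8843 = 23.9 N.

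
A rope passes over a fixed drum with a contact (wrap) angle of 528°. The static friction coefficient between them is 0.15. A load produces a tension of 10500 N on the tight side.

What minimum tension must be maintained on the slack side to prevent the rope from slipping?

T_min ≈ 2640 N

Capstan equation at impending slip: T_tight/T_slack = e^{μβ}.
β = 528° = 9.215 rad; e^{μβ} = e^{0.15×9.215} = 3.984.
T_slack = T_tight / e^{μβ} = 10500 / 3.984 = 2640 N.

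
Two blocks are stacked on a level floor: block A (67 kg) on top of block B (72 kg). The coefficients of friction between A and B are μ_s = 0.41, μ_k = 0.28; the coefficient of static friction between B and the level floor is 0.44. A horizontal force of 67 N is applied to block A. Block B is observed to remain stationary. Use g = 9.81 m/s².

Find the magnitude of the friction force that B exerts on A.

The normal force B exerts on A is simply A's weight, N₁ = 657.3 N.
So the A–B interface can sustain at most μ_s N₁ = 269.5 N of static friction.
Since P = 67 N ≤ 269.5 N, A does not slip on B; friction on A equals P = 67 N.
By Newton's third law B feels 67 N forward from A. With B stationary, the floor's static friction on B balances it: f₂ = 67 N (well within μ_s(m_A+m_B)g = 600 N).

f ≈ 67 N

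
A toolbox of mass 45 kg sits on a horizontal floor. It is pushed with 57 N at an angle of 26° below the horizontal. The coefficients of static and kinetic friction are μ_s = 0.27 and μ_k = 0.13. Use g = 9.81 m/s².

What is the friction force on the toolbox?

f ≈ 51.2 N

Vertical equilibrium gives N = m g + P sin α = 466.4 N.
The horizontal driving force is P cos α = 51.23 N, so equilibrium needs friction f = 51.23 N.
The static-friction limit is μ_s N = 125.9 N.
51.23 ≤ 125.9 N → static; friction equals the required 51.2 N.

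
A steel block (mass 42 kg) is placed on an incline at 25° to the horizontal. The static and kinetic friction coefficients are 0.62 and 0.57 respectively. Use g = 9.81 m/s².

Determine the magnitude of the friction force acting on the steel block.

Normal force: N = m g cos θ = 42 × 9.81 × cos 25° = 373.4 N.
Along the slope the weight component is m g sin θ = 174.1 N; friction must supply exactly this, acting up-slope.
The static-friction ceiling is μ_s N = 0.62 × 373.4 = 231.5 N.
Since |174.1| ≤ 231.5 N, static friction is sufficient; f equals the required value, not μ_s N.

f ≈ 174 N (up the incline)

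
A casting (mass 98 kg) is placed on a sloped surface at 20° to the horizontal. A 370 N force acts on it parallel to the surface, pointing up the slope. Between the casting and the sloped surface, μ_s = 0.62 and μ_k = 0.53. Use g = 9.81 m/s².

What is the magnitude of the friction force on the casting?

The normal reaction is N = m g cos θ = 903.4 N.
The friction needed for equilibrium is m g sin θ − P = 328.8 − 370 = -41.19 N, measured positive up-slope.
Maximum static friction available: μ_s N = 0.62 × 903.4 = 560.1 N.
Since |-41.19| ≤ 560.1 N, the casting remains in static equilibrium and friction takes exactly the required value.

f ≈ 41.2 N (down the incline)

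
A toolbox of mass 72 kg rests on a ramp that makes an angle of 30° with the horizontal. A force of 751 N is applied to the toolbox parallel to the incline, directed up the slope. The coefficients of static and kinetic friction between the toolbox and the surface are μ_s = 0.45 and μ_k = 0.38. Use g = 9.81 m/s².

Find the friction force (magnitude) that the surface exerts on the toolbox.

The normal reaction is N = m g cos θ = 611.7 N.
The friction needed for equilibrium is m g sin θ − P = 353.2 − 751 = -397.8 N, measured positive up-slope.
Maximum static friction available: μ_s N = 0.45 × 611.7 = 275.3 N.
|-397.8| exceeds 275.3 N, so the toolbox slips up-slope; friction is kinetic, f = μ_k N = 0.38×611.7 = 232 N.

f ≈ 232 N (down the incline)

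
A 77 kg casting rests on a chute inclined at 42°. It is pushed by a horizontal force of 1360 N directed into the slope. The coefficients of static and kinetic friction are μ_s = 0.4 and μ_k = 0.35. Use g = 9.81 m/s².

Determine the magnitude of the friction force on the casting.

f ≈ 505 N (down the incline)

Resolve perpendicular to the incline: N = m g cos θ + P sin θ = 77×9.81×cos 42° + 1360×sin 42° = 1471 N.
Parallel to the incline: P cos θ − m g sin θ = 1011 − 505.4 = 505.2 N; the friction needed to balance this is 505.2 N acting down the slope.
Maximum static friction: μ_s N = 0.4 × 1471 = 588.5 N.
|f_req| = 505.2 ≤ 588.5 N → the casting is in equilibrium; friction equals the required value.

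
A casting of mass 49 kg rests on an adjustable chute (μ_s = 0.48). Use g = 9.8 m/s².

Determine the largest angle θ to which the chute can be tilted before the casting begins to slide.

θ_max ≈ 25.6°

At the slip threshold, m g sin θ = μ_s · m g cos θ, so tan θ = μ_s.
θ_max = arctan(0.48) = 25.6°.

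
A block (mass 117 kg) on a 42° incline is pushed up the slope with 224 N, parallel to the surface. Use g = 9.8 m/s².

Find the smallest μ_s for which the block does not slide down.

N = m g cos θ = 852.1 N.
Friction must make up the shortfall along the incline: f = m g sin θ − P = 767.2 − 224 = 543.2 N.
At the threshold f = μ_s N, so μ_s,min = 543.2/852.1 = 0.638.

μ_s,min ≈ 0.638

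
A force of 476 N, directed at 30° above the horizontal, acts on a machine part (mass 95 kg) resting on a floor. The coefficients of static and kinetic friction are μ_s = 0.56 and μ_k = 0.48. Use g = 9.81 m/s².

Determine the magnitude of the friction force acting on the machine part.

The vertical component of P reduces the normal force: N = m g − P sin α = 932 − 238 = 694 N.
For equilibrium, f = P cos α = 476×cos 30° = 412.2 N.
μ_s N = 0.56 × 694 = 388.6 N.
412.2 > 388.6 N → the machine part slides; f = μ_k N = 0.48×694 = 333 N.

f ≈ 333 N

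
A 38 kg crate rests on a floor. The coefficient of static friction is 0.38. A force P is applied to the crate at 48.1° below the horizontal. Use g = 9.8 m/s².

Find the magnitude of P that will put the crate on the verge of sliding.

N = m g + P sin α (the push presses the crate into the floor).
At impending slip, P cos α = μ_s N = μ_s (m g + P sin α).
Solving: P (cos α − μ_s sin α) = μ_s m g → P = 0.38×372/(cos 48.1° − 0.38 sin 48.1°) = 142/0.385 = 368 N.

P ≈ 368 N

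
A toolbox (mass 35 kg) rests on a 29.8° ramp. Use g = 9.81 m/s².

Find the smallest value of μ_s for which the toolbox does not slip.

μ_s,min ≈ 0.573

At the slip threshold m g sin θ = μ_s m g cos θ, so μ_s,min = tan θ.
μ_s,min = tan 29.8° = 0.573.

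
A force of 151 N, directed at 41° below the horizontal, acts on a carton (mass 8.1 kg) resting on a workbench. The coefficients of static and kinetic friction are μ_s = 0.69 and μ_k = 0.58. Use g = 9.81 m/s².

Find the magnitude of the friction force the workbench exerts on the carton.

Vertical equilibrium gives N = m g + P sin α = 178.5 N.
Horizontally, friction must balance P cos α = 114 N.
The static-friction limit is μ_s N = 123.2 N.
114 ≤ 123.2 N → static; friction equals the required 114 N.

f ≈ 114 N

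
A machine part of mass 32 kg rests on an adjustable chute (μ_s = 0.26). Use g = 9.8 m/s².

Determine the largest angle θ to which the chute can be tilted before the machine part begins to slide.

θ_max ≈ 14.6°

At the slip threshold, m g sin θ = μ_s · m g cos θ, so tan θ = μ_s.
θ_max = arctan(0.26) = 14.6°.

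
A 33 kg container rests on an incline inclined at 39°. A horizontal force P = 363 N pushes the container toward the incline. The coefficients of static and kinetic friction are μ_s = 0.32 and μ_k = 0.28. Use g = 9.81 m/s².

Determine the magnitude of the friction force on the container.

f ≈ 78.4 N (down the incline)

The horizontal push has a component P sin θ into the surface, so N = m g cos θ + P sin θ = 251.6 + 228.4 = 480 N.
Along the incline, the net driving force (taking up-slope positive) is P cos θ − m g sin θ = 282.1 − 203.7 = 78.37 N, so equilibrium requires friction f = -78.37 N (down-slope).
Maximum static friction: μ_s N = 0.32 × 480 = 153.6 N.
Since 78.37 N is within the 153.6 N limit, the container stays put and friction is exactly 78.4 N.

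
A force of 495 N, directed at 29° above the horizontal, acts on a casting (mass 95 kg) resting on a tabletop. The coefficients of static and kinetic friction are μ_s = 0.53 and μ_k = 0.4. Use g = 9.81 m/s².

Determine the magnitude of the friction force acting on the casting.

f ≈ 277 N

The vertical component of P reduces the normal force: N = m g − P sin α = 932 − 240 = 692 N.
The horizontal driving force is P cos α = 432.9 N, so equilibrium needs friction f = 432.9 N.
The static-friction limit is μ_s N = 366.7 N.
The required friction exceeds μ_s N, so the casting moves and f = μ_k N = 277 N.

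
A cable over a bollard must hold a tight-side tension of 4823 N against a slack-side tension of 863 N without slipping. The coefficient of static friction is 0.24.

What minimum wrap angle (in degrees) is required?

T₂/T₁ = e^{μβ} → β = ln(T₂/T₁)/μ.
β = ln(4823/863)/0.24 = 1.721/0.24 = 7.17 rad.
In degrees: β = 7.17 × 180/π = 411°.

β_min ≈ 411°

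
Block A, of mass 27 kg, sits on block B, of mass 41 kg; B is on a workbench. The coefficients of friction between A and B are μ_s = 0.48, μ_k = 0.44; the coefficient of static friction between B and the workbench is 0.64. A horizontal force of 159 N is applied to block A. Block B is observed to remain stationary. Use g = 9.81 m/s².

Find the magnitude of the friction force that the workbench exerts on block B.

f ≈ 117 N

Between the blocks, N₁ = m_A g = 264.9 N.
So the A–B interface can sustain at most μ_s N₁ = 127.1 N of static friction.
P = 159 N exceeds that limit, so A slips over B and the interface friction becomes kinetic: f₁ = μ_k N₁ = 0.44×264.9 = 117 N.
By Newton's third law B feels 117 N forward from A. With B stationary, the floor's static friction on B balances it: f₂ = 117 N (well within μ_s(m_A+m_B)g = 426.9 N).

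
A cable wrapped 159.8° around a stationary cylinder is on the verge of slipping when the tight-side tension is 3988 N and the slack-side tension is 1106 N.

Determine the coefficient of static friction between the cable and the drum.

T₂/T₁ = e^{μβ} → μ = ln(T₂/T₁)/β.
β = 159.8° = 2.789 rad.
μ = ln(3988/1106)/2.789 = ln(3.606)/2.789 = 0.46.

μ ≈ 0.46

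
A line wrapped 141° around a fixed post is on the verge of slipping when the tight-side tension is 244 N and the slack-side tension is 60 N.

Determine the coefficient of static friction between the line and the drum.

T₂/T₁ = e^{μβ} → μ = ln(T₂/T₁)/β.
β = 141° = 2.461 rad.
μ = ln(244/60)/2.461 = ln(4.067)/2.461 = 0.57.

μ ≈ 0.57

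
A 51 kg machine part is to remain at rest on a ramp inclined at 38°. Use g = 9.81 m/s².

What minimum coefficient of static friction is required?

μ_s,min ≈ 0.781

At the slip threshold m g sin θ = μ_s m g cos θ, so μ_s,min = tan θ.
μ_s,min = tan 38° = 0.781.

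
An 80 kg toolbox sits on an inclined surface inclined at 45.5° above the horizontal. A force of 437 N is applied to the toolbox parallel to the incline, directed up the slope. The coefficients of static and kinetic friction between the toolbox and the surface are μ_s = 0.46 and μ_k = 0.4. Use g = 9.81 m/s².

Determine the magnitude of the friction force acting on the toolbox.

f ≈ 123 N (up the incline)

Normal force: N = m g cos θ = 80 × 9.81 × cos 45.5° = 550.1 N.
The friction needed for equilibrium is m g sin θ − P = 559.8 − 437 = 122.8 N, measured positive up-slope.
The static-friction ceiling is μ_s N = 0.46 × 550.1 = 253 N.
Since |122.8| ≤ 253 N, static friction is sufficient; f equals the required value, not μ_s N.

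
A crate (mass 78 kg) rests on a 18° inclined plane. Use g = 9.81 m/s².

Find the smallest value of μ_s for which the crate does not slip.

μ_s,min ≈ 0.325

At the slip threshold m g sin θ = μ_s m g cos θ, so μ_s,min = tan θ.
μ_s,min = tan 18° = 0.325.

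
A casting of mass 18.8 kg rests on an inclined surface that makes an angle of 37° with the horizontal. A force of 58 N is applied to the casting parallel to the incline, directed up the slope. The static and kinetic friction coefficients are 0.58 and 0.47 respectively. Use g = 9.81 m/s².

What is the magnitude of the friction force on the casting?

The normal reaction is N = m g cos θ = 147.3 N.
For equilibrium along the incline the friction force must supply f = m g sin θ − P = 111 − 58 = 52.99 N (positive meaning up-slope).
Static friction can supply at most μ_s N = 85.43 N.
Since |52.99| ≤ 85.43 N, static friction is sufficient; f equals the required value, not μ_s N.

f ≈ 53 N (up the incline)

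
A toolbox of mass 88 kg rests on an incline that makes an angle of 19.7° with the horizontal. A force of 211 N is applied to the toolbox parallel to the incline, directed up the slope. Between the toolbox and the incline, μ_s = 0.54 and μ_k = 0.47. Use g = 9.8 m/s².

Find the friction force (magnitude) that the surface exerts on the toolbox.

f ≈ 79.7 N (up the incline)

The normal reaction is N = m g cos θ = 811.9 N.
For equilibrium along the incline the friction force must supply f = m g sin θ − P = 290.7 − 211 = 79.71 N (positive meaning up-slope).
The static-friction ceiling is μ_s N = 0.54 × 811.9 = 438.4 N.
Since |79.71| ≤ 438.4 N, static friction is sufficient; f equals the required value, not μ_s N.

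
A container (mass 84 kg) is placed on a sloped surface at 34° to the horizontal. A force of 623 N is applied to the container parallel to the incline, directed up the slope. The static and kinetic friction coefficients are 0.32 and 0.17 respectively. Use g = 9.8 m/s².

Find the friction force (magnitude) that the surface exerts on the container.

f ≈ 163 N (down the incline)

The normal reaction is N = m g cos θ = 682.5 N.
For equilibrium along the incline the friction force must supply f = m g sin θ − P = 460.3 − 623 = -162.7 N (positive meaning up-slope).
The static-friction ceiling is μ_s N = 0.32 × 682.5 = 218.4 N.
Since |-162.7| ≤ 218.4 N, no slip — friction simply equals what equilibrium demands.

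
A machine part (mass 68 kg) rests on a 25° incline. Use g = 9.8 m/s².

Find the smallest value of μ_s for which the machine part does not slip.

At the slip threshold m g sin θ = μ_s m g cos θ, so μ_s,min = tan θ.
μ_s,min = tan 25° = 0.466.

μ_s,min ≈ 0.466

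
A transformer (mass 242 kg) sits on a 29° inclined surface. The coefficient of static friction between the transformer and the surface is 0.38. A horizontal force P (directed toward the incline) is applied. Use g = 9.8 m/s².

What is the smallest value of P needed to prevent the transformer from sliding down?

P_min ≈ 341 N

The transformer tends to slide down (tan θ > μ_s), so at the point of impending slip friction acts up-slope at its limit: f = μ_s N.
Perpendicular to the incline: N = m g cos θ + P sin θ.
Along the incline: P cos θ + μ_s N = m g sin θ, i.e. P cos θ + μ_s (m g cos θ + P sin θ) = m g sin θ.
Solving, P (cos θ + μ_s sin θ) = m g (sin θ − μ_s cos θ), so P = 2370×0.1525/1.059 = 341 N.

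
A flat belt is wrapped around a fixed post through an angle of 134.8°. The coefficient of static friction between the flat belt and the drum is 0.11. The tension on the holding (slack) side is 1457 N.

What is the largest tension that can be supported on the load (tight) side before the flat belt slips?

At impending slip the capstan equation gives T₂/T₁ = e^{μβ} with β in radians.
β = 134.8° × π/180 = 2.353 rad.
e^{μβ} = e^{0.11×2.353} = 1.295.
T₂ = T₁ · e^{μβ} = 1457 × 1.295 = 1890 N.

T_max ≈ 1890 N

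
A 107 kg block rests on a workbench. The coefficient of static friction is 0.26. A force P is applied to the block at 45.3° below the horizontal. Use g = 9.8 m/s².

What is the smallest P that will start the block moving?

P ≈ 526 N

N = m g + P sin α (the push presses the block into the workbench).
At impending slip, P cos α = μ_s N = μ_s (m g + P sin α).
Solving: P (cos α − μ_s sin α) = μ_s m g → P = 0.26×1050/(cos 45.3° − 0.26 sin 45.3°) = 273/0.5186 = 526 N.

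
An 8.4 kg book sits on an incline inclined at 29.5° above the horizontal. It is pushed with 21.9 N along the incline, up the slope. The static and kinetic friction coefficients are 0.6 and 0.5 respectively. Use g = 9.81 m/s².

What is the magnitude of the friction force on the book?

Perpendicular to the surface, N = m g cos θ = 8.4·9.81·cos 29.5° = 71.72 N.
Parallel to the incline, ΣF = 0 gives f = m g sin θ − P = 40.58 − 21.9 = 18.68 N (up-slope positive).
Maximum static friction available: μ_s N = 0.6 × 71.72 = 43.03 N.
Since |18.68| ≤ 43.03 N, static friction is sufficient; f equals the required value, not μ_s N.

f ≈ 18.7 N (up the incline)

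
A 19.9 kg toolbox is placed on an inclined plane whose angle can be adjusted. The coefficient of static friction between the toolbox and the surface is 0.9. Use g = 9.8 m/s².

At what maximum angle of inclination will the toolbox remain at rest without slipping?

At the slip threshold, m g sin θ = μ_s · m g cos θ, so tan θ = μ_s.
θ_max = arctan(0.9) = 42°.

θ_max ≈ 42°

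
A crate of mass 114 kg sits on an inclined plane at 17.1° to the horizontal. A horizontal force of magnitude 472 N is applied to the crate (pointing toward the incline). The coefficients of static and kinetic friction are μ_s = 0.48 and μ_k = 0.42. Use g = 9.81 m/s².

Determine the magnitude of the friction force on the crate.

The horizontal push has a component P sin θ into the surface, so N = m g cos θ + P sin θ = 1069 + 138.8 = 1208 N.
Along the incline, the net driving force (taking up-slope positive) is P cos θ − m g sin θ = 451.1 − 328.8 = 122.3 N, so equilibrium requires friction f = -122.3 N (down-slope).
Maximum static friction: μ_s N = 0.48 × 1208 = 579.7 N.
|f_req| = 122.3 ≤ 579.7 N → the crate is in equilibrium; friction equals the required value.

f ≈ 122 N (down the incline)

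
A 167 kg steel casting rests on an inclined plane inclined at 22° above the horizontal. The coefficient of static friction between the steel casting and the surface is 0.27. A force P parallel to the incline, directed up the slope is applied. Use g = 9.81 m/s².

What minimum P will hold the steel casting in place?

P_min ≈ 204 N

The steel casting tends to slide down (tan θ > μ_s), so at the point of impending slip friction acts up-slope at its limit: f = μ_s N.
P is parallel to the surface, so N = m g cos θ = 1520 N.
Along the incline: P + μ_s N = m g sin θ, so P = 614 − 0.27×1520 = 204 N.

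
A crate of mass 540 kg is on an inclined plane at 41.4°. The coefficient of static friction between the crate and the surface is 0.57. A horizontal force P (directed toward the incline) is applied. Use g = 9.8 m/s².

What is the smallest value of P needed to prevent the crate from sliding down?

The crate tends to slide down (tan θ > μ_s), so at the point of impending slip friction acts up-slope at its limit: f = μ_s N.
Perpendicular to the incline: N = m g cos θ + P sin θ.
Along the incline: P cos θ + μ_s N = m g sin θ, i.e. P cos θ + μ_s (m g cos θ + P sin θ) = m g sin θ.
Solving, P (cos θ + μ_s sin θ) = m g (sin θ − μ_s cos θ), so P = 5290×0.2337/1.127 = 1100 N.

P_min ≈ 1100 N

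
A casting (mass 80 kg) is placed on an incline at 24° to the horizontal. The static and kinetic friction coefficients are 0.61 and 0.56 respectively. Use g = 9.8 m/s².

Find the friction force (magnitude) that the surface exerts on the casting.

f ≈ 319 N (up the incline)

The normal reaction is N = m g cos θ = 716.2 N.
For equilibrium along the incline, friction must balance the weight component: f = m g sin θ = 318.9 N up the slope.
Maximum static friction available: μ_s N = 0.61 × 716.2 = 436.9 N.
Since |318.9| ≤ 436.9 N, static friction is sufficient; f equals the required value, not μ_s N.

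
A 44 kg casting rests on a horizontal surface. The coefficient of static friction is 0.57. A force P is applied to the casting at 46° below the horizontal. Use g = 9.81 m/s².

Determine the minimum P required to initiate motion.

P ≈ 864 N

N = m g + P sin α (the push presses the casting into the horizontal surface).
At impending slip, P cos α = μ_s N = μ_s (m g + P sin α).
Solving: P (cos α − μ_s sin α) = μ_s m g → P = 0.57×432/(cos 46° − 0.57 sin 46°) = 246/0.2846 = 864 N.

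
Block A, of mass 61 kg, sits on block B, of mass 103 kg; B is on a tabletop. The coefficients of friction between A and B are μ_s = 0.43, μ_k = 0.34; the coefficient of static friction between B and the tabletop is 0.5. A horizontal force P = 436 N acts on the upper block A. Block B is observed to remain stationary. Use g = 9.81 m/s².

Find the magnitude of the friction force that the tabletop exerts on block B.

Normal force at the A–B interface: N₁ = m_A g = 598.4 N.
So the A–B interface can sustain at most μ_s N₁ = 257.3 N of static friction.
Since P = 436 N > 257.3 N, A slides on B; the A–B friction is kinetic: f₁ = μ_k N₁ = 0.34×598.4 = 203 N.
B experiences an equal 203 N forward from A (third law). B is in equilibrium, so the floor supplies f₂ = 203 N of static friction (limit μ_s(m_A+m_B)g = 804.4 N, not exceeded).

f ≈ 203 N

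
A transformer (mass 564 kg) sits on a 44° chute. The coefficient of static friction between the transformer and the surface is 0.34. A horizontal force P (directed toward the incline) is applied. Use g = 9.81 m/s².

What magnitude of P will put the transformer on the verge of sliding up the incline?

At impending motion up the slope, friction acts down-slope at its limit: f = μ_s N.
Perpendicular to the incline: N = m g cos θ + P sin θ.
Along the incline: P cos θ = m g sin θ + μ_s N = m g sin θ + μ_s (m g cos θ + P sin θ).
Solving, P (cos θ − μ_s sin θ) = m g (sin θ + μ_s cos θ), so P = 564×9.81×(sin 44° + 0.34 cos 44°)/(cos 44° − 0.34 sin 44°) = 5530×0.9392/0.4832 = 10800 N.

P ≈ 10800 N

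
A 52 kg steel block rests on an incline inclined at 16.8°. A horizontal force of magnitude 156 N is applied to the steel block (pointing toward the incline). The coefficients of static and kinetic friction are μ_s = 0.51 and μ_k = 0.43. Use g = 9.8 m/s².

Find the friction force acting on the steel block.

The horizontal push has a component P sin θ into the surface, so N = m g cos θ + P sin θ = 487.9 + 45.09 = 532.9 N.
Parallel to the incline: P cos θ − m g sin θ = 149.3 − 147.3 = 2.051 N; the friction needed to balance this is 2.051 N acting down the slope.
Maximum static friction: μ_s N = 0.51 × 532.9 = 271.8 N.
Since 2.051 N is within the 271.8 N limit, the steel block stays put and friction is exactly 2.05 N.

f ≈ 2.05 N (down the incline)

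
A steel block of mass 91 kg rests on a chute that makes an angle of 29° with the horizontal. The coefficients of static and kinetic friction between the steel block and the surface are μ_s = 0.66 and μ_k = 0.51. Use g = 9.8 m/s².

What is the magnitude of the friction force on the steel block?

f ≈ 432 N (up the incline)

Perpendicular to the surface, N = m g cos θ = 91·9.8·cos 29° = 780 N.
Along the slope the weight component is m g sin θ = 432.4 N; friction must supply exactly this, acting up-slope.
Static friction can supply at most μ_s N = 514.8 N.
Since |432.4| ≤ 514.8 N, no slip — friction simply equals what equilibrium demands.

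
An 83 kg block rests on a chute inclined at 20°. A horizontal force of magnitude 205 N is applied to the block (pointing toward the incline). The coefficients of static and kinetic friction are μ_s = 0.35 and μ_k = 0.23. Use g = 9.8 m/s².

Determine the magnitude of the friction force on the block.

f ≈ 85.6 N (up the incline)

Resolve perpendicular to the incline: N = m g cos θ + P sin θ = 83×9.8×cos 20° + 205×sin 20° = 834.5 N.
Along the incline, the net driving force (taking up-slope positive) is P cos θ − m g sin θ = 192.6 − 278.2 = -85.56 N, so equilibrium requires friction f = 85.56 N (up-slope).
The limit of static friction is μ_s N = 292.1 N.
|f_req| = 85.56 ≤ 292.1 N → the block is in equilibrium; friction equals the required value.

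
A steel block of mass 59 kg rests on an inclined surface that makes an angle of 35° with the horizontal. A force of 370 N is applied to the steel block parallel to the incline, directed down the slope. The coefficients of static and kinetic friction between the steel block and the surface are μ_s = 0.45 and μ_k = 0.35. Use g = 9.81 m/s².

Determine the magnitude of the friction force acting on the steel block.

f ≈ 166 N (up the incline)

Perpendicular to the surface, N = m g cos θ = 59·9.81·cos 35° = 474.1 N.
Parallel to the incline, ΣF = 0 gives f = m g sin θ + P = 332 + 370 = 702 N (up-slope positive).
Static friction can supply at most μ_s N = 213.4 N.
Since |702| > 213.4 N, static friction cannot hold it; the steel block slides down the incline and kinetic friction applies: f = μ_k N = 0.35 × 474.1 = 166 N.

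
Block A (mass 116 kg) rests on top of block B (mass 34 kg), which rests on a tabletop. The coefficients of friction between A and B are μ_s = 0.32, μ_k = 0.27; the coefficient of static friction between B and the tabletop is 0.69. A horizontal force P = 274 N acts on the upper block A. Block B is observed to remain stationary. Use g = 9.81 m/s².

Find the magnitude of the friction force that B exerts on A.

f ≈ 274 N

The normal force B exerts on A is simply A's weight, N₁ = 1138 N.
Maximum static friction on A from B: μ_s N₁ = 0.32×1138 = 364.1 N.
Since P = 274 N ≤ 364.1 N, A does not slip on B; friction on A equals P = 274 N.
B experiences an equal 274 N forward from A (third law). B is in equilibrium, so the floor supplies f₂ = 274 N of static friction (limit μ_s(m_A+m_B)g = 1015 N, not exceeded).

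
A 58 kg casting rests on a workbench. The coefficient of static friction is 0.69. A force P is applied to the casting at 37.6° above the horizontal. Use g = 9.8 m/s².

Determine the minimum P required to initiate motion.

N = m g − P sin α (the pull lifts the casting).
At impending slip, P cos α = μ_s N = μ_s (m g − P sin α).
Solving: P (cos α + μ_s sin α) = μ_s m g → P = 0.69×568/(cos 37.6° + 0.69 sin 37.6°) = 392/1.213 = 323 N.

P ≈ 323 N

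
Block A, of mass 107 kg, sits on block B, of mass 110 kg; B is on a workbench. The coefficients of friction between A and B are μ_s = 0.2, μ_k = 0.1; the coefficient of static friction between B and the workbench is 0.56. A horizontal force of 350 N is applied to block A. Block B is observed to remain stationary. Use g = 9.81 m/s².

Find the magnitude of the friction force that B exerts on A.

Between the blocks, N₁ = m_A g = 1050 N.
Maximum static friction on A from B: μ_s N₁ = 0.2×1050 = 209.9 N.
Since P = 350 N > 209.9 N, A slides on B; the A–B friction is kinetic: f₁ = μ_k N₁ = 0.1×1050 = 105 N.
By Newton's third law B feels 105 N forward from A. With B stationary, the floor's static friction on B balances it: f₂ = 105 N (well within μ_s(m_A+m_B)g = 1192 N).

f ≈ 105 N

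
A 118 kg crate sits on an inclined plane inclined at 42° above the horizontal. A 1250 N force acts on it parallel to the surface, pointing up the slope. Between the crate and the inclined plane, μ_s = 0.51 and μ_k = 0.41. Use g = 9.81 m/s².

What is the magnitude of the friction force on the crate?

Normal force: N = m g cos θ = 118 × 9.81 × cos 42° = 860.2 N.
Parallel to the incline, ΣF = 0 gives f = m g sin θ − P = 774.6 − 1250 = -475.4 N (up-slope positive).
Maximum static friction available: μ_s N = 0.51 × 860.2 = 438.7 N.
Since |-475.4| > 438.7 N, static friction cannot hold it; the crate slides up the incline and kinetic friction applies: f = μ_k N = 0.41 × 860.2 = 353 N.

f ≈ 353 N (down the incline)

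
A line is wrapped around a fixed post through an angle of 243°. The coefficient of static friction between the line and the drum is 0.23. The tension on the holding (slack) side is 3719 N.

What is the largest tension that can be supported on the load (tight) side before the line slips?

T_max ≈ 9860 N

At impending slip the capstan equation gives T₂/T₁ = e^{μβ} with β in radians.
β = 243° × π/180 = 4.241 rad.
e^{μβ} = e^{0.23×4.241} = 2.652.
T₂ = T₁ · e^{μβ} = 3719 × 2.652 = 9860 N.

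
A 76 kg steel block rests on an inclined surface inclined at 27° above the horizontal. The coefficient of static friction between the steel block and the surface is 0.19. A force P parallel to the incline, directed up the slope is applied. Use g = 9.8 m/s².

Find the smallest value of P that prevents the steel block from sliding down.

P_min ≈ 212 N

The steel block tends to slide down (tan θ > μ_s), so at the point of impending slip friction acts up-slope at its limit: f = μ_s N.
P is parallel to the surface, so N = m g cos θ = 664 N.
Along the incline: P + μ_s N = m g sin θ, so P = 338 − 0.19×664 = 212 N.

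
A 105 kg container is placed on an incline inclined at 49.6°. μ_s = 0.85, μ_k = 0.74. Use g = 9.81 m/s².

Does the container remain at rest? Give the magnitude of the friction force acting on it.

N = m g cos θ = 668 N.
Down-slope weight component: m g sin θ = 784 N.
μ_s N = 567 N.
784 > 567 N, so it slides; kinetic friction f = μ_k N = 0.74×668 = 494 N.

f ≈ 494 N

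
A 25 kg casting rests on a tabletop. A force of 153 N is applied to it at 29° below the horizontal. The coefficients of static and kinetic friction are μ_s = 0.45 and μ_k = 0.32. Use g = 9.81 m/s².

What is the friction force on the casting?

f ≈ 134 N

The vertical component of P adds to the normal force: N = m g + P sin α = 245.2 + 74.18 = 319.4 N.
For equilibrium, f = P cos α = 153×cos 29° = 133.8 N.
The static-friction limit is μ_s N = 143.7 N.
Since 133.8 N does not exceed the limit, the casting stays at rest and f = 134 N.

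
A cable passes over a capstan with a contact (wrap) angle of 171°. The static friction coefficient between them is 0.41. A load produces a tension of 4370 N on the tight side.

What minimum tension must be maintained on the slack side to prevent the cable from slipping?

T_min ≈ 1290 N

Capstan equation at impending slip: T_tight/T_slack = e^{μβ}.
β = 171° = 2.985 rad; e^{μβ} = e^{0.41×2.985} = 3.4.
T_slack = T_tight / e^{μβ} = 4370 / 3.4 = 1290 N.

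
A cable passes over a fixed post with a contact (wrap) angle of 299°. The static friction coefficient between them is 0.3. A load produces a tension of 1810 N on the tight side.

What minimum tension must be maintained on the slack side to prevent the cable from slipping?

T_min ≈ 378 N

Capstan equation at impending slip: T_tight/T_slack = e^{μβ}.
β = 299° = 5.219 rad; e^{μβ} = e^{0.3×5.219} = 4.785.
T_slack = T_tight / e^{μβ} = 1810 / 4.785 = 378 N.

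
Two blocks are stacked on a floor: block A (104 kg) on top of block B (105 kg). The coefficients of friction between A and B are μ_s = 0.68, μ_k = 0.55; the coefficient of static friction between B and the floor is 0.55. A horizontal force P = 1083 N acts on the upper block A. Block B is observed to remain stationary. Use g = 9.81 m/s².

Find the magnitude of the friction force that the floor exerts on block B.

Normal force at the A–B interface: N₁ = m_A g = 1020 N.
So the A–B interface can sustain at most μ_s N₁ = 693.8 N of static friction.
P = 1083 N exceeds that limit, so A slips over B and the interface friction becomes kinetic: f₁ = μ_k N₁ = 0.55×1020 = 561 N.
B experiences an equal 561 N forward from A (third law). B is in equilibrium, so the floor supplies f₂ = 561 N of static friction (limit μ_s(m_A+m_B)g = 1128 N, not exceeded).

f ≈ 561 N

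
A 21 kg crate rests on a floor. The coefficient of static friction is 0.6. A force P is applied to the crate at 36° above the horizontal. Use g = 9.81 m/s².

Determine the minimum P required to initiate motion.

N = m g − P sin α (the pull lifts the crate).
At impending slip, P cos α = μ_s N = μ_s (m g − P sin α).
Solving: P (cos α + μ_s sin α) = μ_s m g → P = 0.6×206/(cos 36° + 0.6 sin 36°) = 124/1.162 = 106 N.

P ≈ 106 N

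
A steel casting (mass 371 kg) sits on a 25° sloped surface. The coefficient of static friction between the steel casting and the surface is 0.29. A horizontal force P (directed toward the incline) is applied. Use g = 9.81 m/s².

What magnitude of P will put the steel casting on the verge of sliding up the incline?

P ≈ 3180 N

At impending motion up the slope, friction acts down-slope at its limit: f = μ_s N.
Perpendicular to the incline: N = m g cos θ + P sin θ.
Along the incline: P cos θ = m g sin θ + μ_s N = m g sin θ + μ_s (m g cos θ + P sin θ).
Solving, P (cos θ − μ_s sin θ) = m g (sin θ + μ_s cos θ), so P = 371×9.81×(sin 25° + 0.29 cos 25°)/(cos 25° − 0.29 sin 25°) = 3640×0.6854/0.7837 = 3180 N.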